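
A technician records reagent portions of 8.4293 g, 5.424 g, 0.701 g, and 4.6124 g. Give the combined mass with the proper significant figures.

19.167 g

8.4293 g + 5.424 g + 0.701 g + 4.6124 g = 19.1667 g.
Addition/subtraction keeps the fewest decimal places: 8.4293 → 4 decimal places, 5.424 → 3 decimal places, 0.701 → 3 decimal places, 4.6124 → 4 decimal places; limit is 3.
Rounded to 3 decimal places: 19.167 g.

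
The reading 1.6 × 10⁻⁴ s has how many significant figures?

1.6 × 10⁻⁴: in scientific notation every digit of the coefficient is significant.

2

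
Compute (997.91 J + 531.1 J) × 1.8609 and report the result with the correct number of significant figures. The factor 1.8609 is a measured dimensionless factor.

2845.3 J

997.91 J + 531.1 J = 1529.01 J; the sum is limited to 1 decimal place (5 s.f.).
Carrying full precision, 1529.01 × 1.8609 = 2845.334709 J; 1.8609 has 5 s.f., so the result keeps min(5, 5) = 5 s.f.
Rounded to 5 significant figures: 2845.3 J.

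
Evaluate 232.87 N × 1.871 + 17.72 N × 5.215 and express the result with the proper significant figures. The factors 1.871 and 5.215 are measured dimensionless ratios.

232.87 × 1.871 = 435.69977 → 435.7 N (4 s.f., last digit at the 10^-1 place).
17.72 × 5.215 = 92.4098 → 92.41 N (4 s.f., last digit at the 10^-2 place).
Sum: 528.10957 N; keep the coarser place, 10^-1.
Result: 528.1 N.

528.1 N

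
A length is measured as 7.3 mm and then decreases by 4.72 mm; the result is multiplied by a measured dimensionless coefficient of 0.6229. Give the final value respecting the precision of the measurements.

1.6 mm

7.3 mm − 4.72 mm = 2.58 mm; the difference is limited to 1 decimal place (2 s.f.).
Carrying full precision, 2.58 × 0.6229 = 1.607082 mm; 0.6229 has 4 s.f., so the result keeps min(2, 4) = 2 s.f.
Rounded to 2 significant figures: 1.6 mm.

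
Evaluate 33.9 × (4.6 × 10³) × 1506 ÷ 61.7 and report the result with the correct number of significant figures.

33.9 × (4.6 × 10³) × 1506 ÷ 61.7 = 3806250.24311…
Multiplication/division keeps the fewest significant figures: 33.9 → 3 s.f., 4.6 × 10³ → 2 s.f., 1506 → 4 s.f., 61.7 → 3 s.f.; limit is 2.
Rounded to 2 significant figures: 3.8 × 10⁶.

3.8 × 10⁶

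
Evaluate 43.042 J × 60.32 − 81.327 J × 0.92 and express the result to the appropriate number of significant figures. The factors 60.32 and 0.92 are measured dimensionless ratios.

2.521 × 10³ J

43.042 × 60.32 = 2596.29344 → 2596 J (4 s.f., last digit at the 10^0 place).
81.327 × 0.92 = 74.82084 → 75 J (2 s.f., last digit at the 10^0 place).
Difference: 2521.4726 J; keep the coarser place, 10^0.
Result: 2.521 × 10³ J.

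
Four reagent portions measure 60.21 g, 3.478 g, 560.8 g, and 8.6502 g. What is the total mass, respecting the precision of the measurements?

60.21 g + 3.478 g + 560.8 g + 8.6502 g = 633.1382 g.
Addition/subtraction keeps the fewest decimal places: 60.21 → 2 decimal places, 3.478 → 3 decimal places, 560.8 → 1 decimal place, 8.6502 → 4 decimal places; limit is 1.
Rounded to 1 decimal place: 633.1 g.

633.1 g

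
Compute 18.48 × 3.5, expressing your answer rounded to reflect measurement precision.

18.48 × 3.5 = 64.68
Multiplication/division keeps the fewest significant figures: 18.48 → 4 s.f., 3.5 → 2 s.f.; limit is 2.
Rounded to 2 significant figures: 65.

65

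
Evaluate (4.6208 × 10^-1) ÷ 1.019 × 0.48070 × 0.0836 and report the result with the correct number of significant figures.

(4.6208 × 10^-1) ÷ 1.019 × 0.48070 × 0.0836 = 0.0182231473617…
Multiplication/division keeps the fewest significant figures: 4.6208 × 10^-1 → 5 s.f., 1.019 → 4 s.f., 0.48070 → 5 s.f., 0.0836 → 3 s.f.; limit is 3.
Rounded to 3 significant figures: 0.0182.

0.0182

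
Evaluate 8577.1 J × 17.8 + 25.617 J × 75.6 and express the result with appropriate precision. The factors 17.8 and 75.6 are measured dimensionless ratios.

8577.1 × 17.8 = 152672.38 → 1.53 × 10^5 J (3 s.f., last digit at the 10^3 place).
25.617 × 75.6 = 1936.6452 → 1.94 × 10^3 J (3 s.f., last digit at the 10^1 place).
Sum: 154609.0252 J; keep the coarser place, 10^3.
Result: 1.55 × 10^5 J.

1.55 × 10^5 J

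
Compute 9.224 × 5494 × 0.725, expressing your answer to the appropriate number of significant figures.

3.67 × 10^4

9.224 × 5494 × 0.725 = 36740.5756
Multiplication/division keeps the fewest significant figures: 9.224 → 4 s.f., 5494 → 4 s.f., 0.725 → 3 s.f.; limit is 3.
Rounded to 3 significant figures: 3.67 × 10^4.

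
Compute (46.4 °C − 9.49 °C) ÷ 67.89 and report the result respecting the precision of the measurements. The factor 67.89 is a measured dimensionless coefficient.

46.4 °C − 9.49 °C = 36.91 °C; the difference is limited to 1 decimal place (3 s.f.).
Carrying full precision, 36.91 ÷ 67.89 = 0.54367358963… °C; 67.89 has 4 s.f., so the result keeps min(3, 4) = 3 s.f.
Rounded to 3 significant figures: 5.44 × 10^-1 °C.

5.44 × 10^-1 °C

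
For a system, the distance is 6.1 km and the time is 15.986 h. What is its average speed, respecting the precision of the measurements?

0.38 km/h

average speed = 6.1 km ÷ 15.986 h = 0.3815838859… km/h.
6.1 has 2 significant figures; 15.986 has 5.
Division/multiplication keeps the fewest: 2 significant figures.
Rounded: 0.38 km/h.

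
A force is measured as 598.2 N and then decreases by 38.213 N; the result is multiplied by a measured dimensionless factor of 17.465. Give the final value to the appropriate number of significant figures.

598.2 N − 38.213 N = 559.987 N; the difference is limited to 1 decimal place (4 s.f.).
Carrying full precision, 559.987 × 17.465 = 9780.172955 N; 17.465 has 5 s.f., so the result keeps min(4, 5) = 4 s.f.
Rounded to 4 significant figures: 9780. N.

9780. N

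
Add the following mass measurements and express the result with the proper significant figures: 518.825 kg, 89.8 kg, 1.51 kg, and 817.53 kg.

1427.7 kg

518.825 kg + 89.8 kg + 1.51 kg + 817.53 kg = 1427.665 kg.
Addition/subtraction keeps the fewest decimal places: 518.825 → 3 decimal places, 89.8 → 1 decimal place, 1.51 → 2 decimal places, 817.53 → 2 decimal places; limit is 1.
Rounded to 1 decimal place: 1427.7 kg.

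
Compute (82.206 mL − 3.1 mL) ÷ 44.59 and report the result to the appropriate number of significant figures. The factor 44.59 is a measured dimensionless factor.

82.206 mL − 3.1 mL = 79.106 mL; the difference is limited to 1 decimal place (3 s.f.).
Carrying full precision, 79.106 ÷ 44.59 = 1.77407490469… mL; 44.59 has 4 s.f., so the result keeps min(3, 4) = 3 s.f.
Rounded to 3 significant figures: 1.77 mL.

1.77 mL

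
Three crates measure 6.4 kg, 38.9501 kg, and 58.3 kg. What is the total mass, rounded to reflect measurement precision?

103.7 kg

6.4 kg + 38.9501 kg + 58.3 kg = 103.6501 kg.
Addition/subtraction keeps the fewest decimal places: 6.4 → 1 decimal place, 38.9501 → 4 decimal places, 58.3 → 1 decimal place; limit is 1.
Rounded to 1 decimal place: 103.7 kg.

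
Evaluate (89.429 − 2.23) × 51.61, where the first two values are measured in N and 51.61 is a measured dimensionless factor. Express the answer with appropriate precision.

89.429 N − 2.23 N = 87.199 N; the difference is limited to 2 decimal places (4 s.f.).
Carrying full precision, 87.199 × 51.61 = 4500.34039 N; 51.61 has 4 s.f., so the result keeps min(4, 4) = 4 s.f.
Rounded to 4 significant figures: 4.500 × 10^3 N.

4.500 × 10^3 N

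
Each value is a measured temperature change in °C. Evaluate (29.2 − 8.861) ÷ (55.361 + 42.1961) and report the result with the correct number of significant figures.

29.2 − 8.861 = 20.339, limited to 1 d.p. → 3 s.f.; 55.361 + 42.1961 = 97.5571, limited to 3 d.p. → 5 s.f.
Carrying full precision, 20.339 ÷ 97.5571 = 0.208483031988…; keep min(3, 5) = 3 s.f.
Rounded to 3 significant figures: 0.208.

0.208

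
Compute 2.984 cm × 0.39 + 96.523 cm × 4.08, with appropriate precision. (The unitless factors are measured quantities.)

395 cm

2.984 × 0.39 = 1.16376 → 1.2 cm (2 s.f., last digit at the 10^-1 place).
96.523 × 4.08 = 393.81384 → 394 cm (3 s.f., last digit at the 10^0 place).
Sum: 394.9776 cm; keep the coarser place, 10^0.
Result: 395 cm.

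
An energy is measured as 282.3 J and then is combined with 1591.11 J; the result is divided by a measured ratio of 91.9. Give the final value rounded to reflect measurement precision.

282.3 J + 1591.11 J = 1873.41 J; the sum is limited to 1 decimal place (5 s.f.).
Carrying full precision, 1873.41 ÷ 91.9 = 20.3853101197… J; 91.9 has 3 s.f., so the result keeps min(5, 3) = 3 s.f.
Rounded to 3 significant figures: 20.4 J.

20.4 J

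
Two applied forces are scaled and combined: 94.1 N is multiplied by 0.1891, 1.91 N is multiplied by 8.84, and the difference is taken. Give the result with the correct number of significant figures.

0.9 N

94.1 × 0.1891 = 17.79431 → 17.8 N (3 s.f., last digit at the 10^-1 place).
1.91 × 8.84 = 16.8844 → 16.9 N (3 s.f., last digit at the 10^-1 place).
Difference: 0.90991 N; keep the coarser place, 10^-1.
Result: 0.9 N.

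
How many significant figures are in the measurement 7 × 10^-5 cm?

7 × 10^-5: in scientific notation every digit of the coefficient is significant.

1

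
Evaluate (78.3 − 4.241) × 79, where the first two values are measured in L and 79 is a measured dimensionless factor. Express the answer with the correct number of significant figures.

78.3 L − 4.241 L = 74.059 L; the difference is limited to 1 decimal place (3 s.f.).
Carrying full precision, 74.059 × 79 = 5850.661 L; 79 has 2 s.f., so the result keeps min(3, 2) = 2 s.f.
Rounded to 2 significant figures: 5.9 × 10³ L.

5.9 × 10³ L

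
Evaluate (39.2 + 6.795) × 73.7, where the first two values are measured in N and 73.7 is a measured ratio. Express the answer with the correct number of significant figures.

3.39 × 10^3 N

39.2 N + 6.795 N = 45.995 N; the sum is limited to 1 decimal place (3 s.f.).
Carrying full precision, 45.995 × 73.7 = 3389.8315 N; 73.7 has 3 s.f., so the result keeps min(3, 3) = 3 s.f.
Rounded to 3 significant figures: 3.39 × 10^3 N.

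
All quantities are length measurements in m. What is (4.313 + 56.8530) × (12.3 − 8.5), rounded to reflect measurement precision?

2.3 × 10² m²

4.313 + 56.8530 = 61.1660, limited to 3 d.p. → 5 s.f.; 12.3 − 8.5 = 3.8, limited to 1 d.p. → 2 s.f.
Carrying full precision, 61.1660 × 3.8 = 232.4308; keep min(5, 2) = 2 s.f.
Rounded to 2 significant figures: 2.3 × 10² m².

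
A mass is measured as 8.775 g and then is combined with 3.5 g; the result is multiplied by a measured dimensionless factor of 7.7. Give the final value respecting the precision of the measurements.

8.775 g + 3.5 g = 12.275 g; the sum is limited to 1 decimal place (3 s.f.).
Carrying full precision, 12.275 × 7.7 = 94.5175 g; 7.7 has 2 s.f., so the result keeps min(3, 2) = 2 s.f.
Rounded to 2 significant figures: 95 g.

95 g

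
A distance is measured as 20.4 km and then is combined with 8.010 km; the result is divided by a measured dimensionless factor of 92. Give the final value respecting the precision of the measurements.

0.31 km

20.4 km + 8.010 km = 28.410 km; the sum is limited to 1 decimal place (3 s.f.).
Carrying full precision, 28.410 ÷ 92 = 0.308804347826… km; 92 has 2 s.f., so the result keeps min(3, 2) = 2 s.f.
Rounded to 2 significant figures: 0.31 km.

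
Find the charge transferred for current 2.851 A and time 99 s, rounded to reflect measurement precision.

2.8 × 10² C

charge transferred = 2.851 A × 99 s = 282.249 C.
2.851 has 4 significant figures; 99 has 2.
Division/multiplication keeps the fewest: 2 significant figures.
Rounded: 2.8 × 10² C.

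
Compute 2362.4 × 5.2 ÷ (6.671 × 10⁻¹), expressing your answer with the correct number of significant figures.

2362.4 × 5.2 ÷ (6.671 × 10⁻¹) = 18414.7504122…
Multiplication/division keeps the fewest significant figures: 2362.4 → 5 s.f., 5.2 → 2 s.f., 6.671 × 10⁻¹ → 4 s.f.; limit is 2.
Rounded to 2 significant figures: 1.8 × 10⁴.

1.8 × 10⁴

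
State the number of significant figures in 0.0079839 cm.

5

0.0079839: leading zeros are not significant.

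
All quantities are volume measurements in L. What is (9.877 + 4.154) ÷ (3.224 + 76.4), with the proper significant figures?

0.176

9.877 + 4.154 = 14.031, limited to 3 d.p. → 5 s.f.; 3.224 + 76.4 = 79.624, limited to 1 d.p. → 3 s.f.
Carrying full precision, 14.031 ÷ 79.624 = 0.176215713855…; keep min(5, 3) = 3 s.f.
Rounded to 3 significant figures: 0.176.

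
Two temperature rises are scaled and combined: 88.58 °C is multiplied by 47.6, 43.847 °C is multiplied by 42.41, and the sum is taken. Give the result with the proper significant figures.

6.08 × 10³ °C

88.58 × 47.6 = 4216.408 → 4.22 × 10³ °C (3 s.f., last digit at the 10^1 place).
43.847 × 42.41 = 1859.55127 → 1860. °C (4 s.f., last digit at the 10^0 place).
Sum: 6075.95927 °C; keep the coarser place, 10^1.
Result: 6.08 × 10³ °C.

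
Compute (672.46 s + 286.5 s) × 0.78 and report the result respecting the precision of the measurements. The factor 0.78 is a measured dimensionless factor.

7.5 × 10² s

672.46 s + 286.5 s = 958.96 s; the sum is limited to 1 decimal place (4 s.f.).
Carrying full precision, 958.96 × 0.78 = 747.9888 s; 0.78 has 2 s.f., so the result keeps min(4, 2) = 2 s.f.
Rounded to 2 significant figures: 7.5 × 10² s.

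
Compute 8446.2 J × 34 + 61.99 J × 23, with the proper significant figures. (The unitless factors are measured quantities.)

2.9 × 10⁵ J

8446.2 × 34 = 287170.8 → 2.9 × 10⁵ J (2 s.f., last digit at the 10^4 place).
61.99 × 23 = 1425.77 → 1.4 × 10³ J (2 s.f., last digit at the 10^2 place).
Sum: 288596.57 J; keep the coarser place, 10^4.
Result: 2.9 × 10⁵ J.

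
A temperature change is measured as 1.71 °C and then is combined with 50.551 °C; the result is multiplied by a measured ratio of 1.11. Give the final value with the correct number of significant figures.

1.71 °C + 50.551 °C = 52.261 °C; the sum is limited to 2 decimal places (4 s.f.).
Carrying full precision, 52.261 × 1.11 = 58.00971 °C; 1.11 has 3 s.f., so the result keeps min(4, 3) = 3 s.f.
Rounded to 3 significant figures: 58.0 °C.

58.0 °C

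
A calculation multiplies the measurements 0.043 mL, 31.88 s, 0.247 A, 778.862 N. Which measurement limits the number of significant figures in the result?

0.043 mL

0.043 mL → 2 s.f.; 31.88 s → 4 s.f.; 0.247 A → 3 s.f.; 778.862 N → 6 s.f.
The fewest is 2 significant figures, from 0.043 mL.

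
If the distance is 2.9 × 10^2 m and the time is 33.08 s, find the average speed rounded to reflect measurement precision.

average speed = 2.9 × 10^2 m ÷ 33.08 s = 8.76662636034… m/s.
2.9 × 10^2 has 2 significant figures; 33.08 has 4.
Division/multiplication keeps the fewest: 2 significant figures.
Rounded: 8.8 m/s.

8.8 m/s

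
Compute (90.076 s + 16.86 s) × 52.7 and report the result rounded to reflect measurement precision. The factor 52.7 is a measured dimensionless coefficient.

5.64 × 10^3 s

90.076 s + 16.86 s = 106.936 s; the sum is limited to 2 decimal places (5 s.f.).
Carrying full precision, 106.936 × 52.7 = 5635.5272 s; 52.7 has 3 s.f., so the result keeps min(5, 3) = 3 s.f.
Rounded to 3 significant figures: 5.64 × 10^3 s.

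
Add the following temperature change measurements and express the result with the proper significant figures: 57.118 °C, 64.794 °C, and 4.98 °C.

57.118 °C + 64.794 °C + 4.98 °C = 126.892 °C.
Addition/subtraction keeps the fewest decimal places: 57.118 → 3 decimal places, 64.794 → 3 decimal places, 4.98 → 2 decimal places; limit is 2.
Rounded to 2 decimal places: 126.89 °C.

126.89 °C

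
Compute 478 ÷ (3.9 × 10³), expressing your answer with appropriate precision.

478 ÷ (3.9 × 10³) = 0.122564102564…
Multiplication/division keeps the fewest significant figures: 478 → 3 s.f., 3.9 × 10³ → 2 s.f.; limit is 2.
Rounded to 2 significant figures: 0.12.

0.12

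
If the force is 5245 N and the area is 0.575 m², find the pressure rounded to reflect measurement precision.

pressure = 5245 N ÷ 0.575 m² = 9121.73913043… Pa.
5245 has 4 significant figures; 0.575 has 3.
Division/multiplication keeps the fewest: 3 significant figures.
Rounded: 9.12 × 10^3 Pa.

9.12 × 10^3 Pa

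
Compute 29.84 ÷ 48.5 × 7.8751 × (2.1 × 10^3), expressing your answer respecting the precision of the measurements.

29.84 ÷ 48.5 × 7.8751 × (2.1 × 10^3) = 10174.9539464…
Multiplication/division keeps the fewest significant figures: 29.84 → 4 s.f., 48.5 → 3 s.f., 7.8751 → 5 s.f., 2.1 × 10^3 → 2 s.f.; limit is 2.
Rounded to 2 significant figures: 1.0 × 10^4.

1.0 × 10^4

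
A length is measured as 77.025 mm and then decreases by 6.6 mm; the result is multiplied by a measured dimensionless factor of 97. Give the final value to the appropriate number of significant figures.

77.025 mm − 6.6 mm = 70.425 mm; the difference is limited to 1 decimal place (3 s.f.).
Carrying full precision, 70.425 × 97 = 6831.225 mm; 97 has 2 s.f., so the result keeps min(3, 2) = 2 s.f.
Rounded to 2 significant figures: 6.8 × 10^3 mm.

6.8 × 10^3 mm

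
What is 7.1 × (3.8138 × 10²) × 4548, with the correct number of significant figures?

1.2 × 10⁷

7.1 × (3.8138 × 10²) × 4548 = 12315065.304
Multiplication/division keeps the fewest significant figures: 7.1 → 2 s.f., 3.8138 × 10² → 5 s.f., 4548 → 4 s.f.; limit is 2.
Rounded to 2 significant figures: 1.2 × 10⁷.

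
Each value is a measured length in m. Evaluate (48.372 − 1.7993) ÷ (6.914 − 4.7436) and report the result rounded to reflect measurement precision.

48.372 − 1.7993 = 46.5727, limited to 3 d.p. → 5 s.f.; 6.914 − 4.7436 = 2.1704, limited to 3 d.p. → 4 s.f.
Carrying full precision, 46.5727 ÷ 2.1704 = 21.4581183192…; keep min(5, 4) = 4 s.f.
Rounded to 4 significant figures: 21.46.

21.46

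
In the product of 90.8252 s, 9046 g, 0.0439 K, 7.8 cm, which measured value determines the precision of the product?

90.8252 s → 6 s.f.; 9046 g → 4 s.f.; 0.0439 K → 3 s.f.; 7.8 cm → 2 s.f.
The fewest is 2 significant figures, from 7.8 cm.

7.8 cm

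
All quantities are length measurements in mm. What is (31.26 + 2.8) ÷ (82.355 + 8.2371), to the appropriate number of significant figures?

0.376

31.26 + 2.8 = 34.06, limited to 1 d.p. → 3 s.f.; 82.355 + 8.2371 = 90.5921, limited to 3 d.p. → 5 s.f.
Carrying full precision, 34.06 ÷ 90.5921 = 0.375970973186…; keep min(3, 5) = 3 s.f.
Rounded to 3 significant figures: 0.376.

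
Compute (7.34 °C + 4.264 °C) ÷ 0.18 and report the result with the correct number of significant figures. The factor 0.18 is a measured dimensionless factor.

64 °C

7.34 °C + 4.264 °C = 11.604 °C; the sum is limited to 2 decimal places (4 s.f.).
Carrying full precision, 11.604 ÷ 0.18 = 64.4666666667… °C; 0.18 has 2 s.f., so the result keeps min(4, 2) = 2 s.f.
Rounded to 2 significant figures: 64 °C.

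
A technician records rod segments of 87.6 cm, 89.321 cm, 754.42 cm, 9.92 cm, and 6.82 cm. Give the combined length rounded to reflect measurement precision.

87.6 cm + 89.321 cm + 754.42 cm + 9.92 cm + 6.82 cm = 948.081 cm.
Addition/subtraction keeps the fewest decimal places: 87.6 → 1 decimal place, 89.321 → 3 decimal places, 754.42 → 2 decimal places, 9.92 → 2 decimal places, 6.82 → 2 decimal places; limit is 1.
Rounded to 1 decimal place: 948.1 cm.

948.1 cm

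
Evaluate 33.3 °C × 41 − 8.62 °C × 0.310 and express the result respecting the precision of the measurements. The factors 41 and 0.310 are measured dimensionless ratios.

1.4 × 10^3 °C

33.3 × 41 = 1365.3 → 1.4 × 10^3 °C (2 s.f., last digit at the 10^2 place).
8.62 × 0.310 = 2.6722 → 2.67 °C (3 s.f., last digit at the 10^-2 place).
Difference: 1362.6278 °C; keep the coarser place, 10^2.
Result: 1.4 × 10^3 °C.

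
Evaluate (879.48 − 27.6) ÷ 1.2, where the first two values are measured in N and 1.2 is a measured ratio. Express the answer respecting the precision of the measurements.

879.48 N − 27.6 N = 851.88 N; the difference is limited to 1 decimal place (4 s.f.).
Carrying full precision, 851.88 ÷ 1.2 = 709.9 N; 1.2 has 2 s.f., so the result keeps min(4, 2) = 2 s.f.
Rounded to 2 significant figures: 7.1 × 10² N.

7.1 × 10² N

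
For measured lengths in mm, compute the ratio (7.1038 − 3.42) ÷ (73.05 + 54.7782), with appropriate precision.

7.1038 − 3.42 = 3.6838, limited to 2 d.p. → 3 s.f.; 73.05 + 54.7782 = 127.8282, limited to 2 d.p. → 5 s.f.
Carrying full precision, 3.6838 ÷ 127.8282 = 0.0288183671522…; keep min(3, 5) = 3 s.f.
Rounded to 3 significant figures: 0.0288.

0.0288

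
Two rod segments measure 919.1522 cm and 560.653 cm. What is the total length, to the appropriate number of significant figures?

1479.805 cm

919.1522 cm + 560.653 cm = 1479.8052 cm.
Addition/subtraction keeps the fewest decimal places: 919.1522 → 4 decimal places, 560.653 → 3 decimal places; limit is 3.
Rounded to 3 decimal places: 1479.805 cm.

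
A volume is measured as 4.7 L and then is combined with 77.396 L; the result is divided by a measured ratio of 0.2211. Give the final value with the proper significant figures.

371 L

4.7 L + 77.396 L = 82.096 L; the sum is limited to 1 decimal place (3 s.f.).
Carrying full precision, 82.096 ÷ 0.2211 = 371.307100859… L; 0.2211 has 4 s.f., so the result keeps min(3, 4) = 3 s.f.
Rounded to 3 significant figures: 371 L.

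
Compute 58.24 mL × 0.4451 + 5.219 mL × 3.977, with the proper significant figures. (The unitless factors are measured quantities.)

58.24 × 0.4451 = 25.922624 → 25.92 mL (4 s.f., last digit at the 10^-2 place).
5.219 × 3.977 = 20.755963 → 20.76 mL (4 s.f., last digit at the 10^-2 place).
Sum: 46.678587 mL; keep the coarser place, 10^-2.
Result: 46.68 mL.

46.68 mL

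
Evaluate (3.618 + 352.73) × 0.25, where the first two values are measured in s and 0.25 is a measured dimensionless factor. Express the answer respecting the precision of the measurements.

89 s

3.618 s + 352.73 s = 356.348 s; the sum is limited to 2 decimal places (5 s.f.).
Carrying full precision, 356.348 × 0.25 = 89.087 s; 0.25 has 2 s.f., so the result keeps min(5, 2) = 2 s.f.
Rounded to 2 significant figures: 89 s.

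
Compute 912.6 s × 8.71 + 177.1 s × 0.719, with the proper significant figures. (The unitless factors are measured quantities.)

912.6 × 8.71 = 7948.746 → 7.95 × 10^3 s (3 s.f., last digit at the 10^1 place).
177.1 × 0.719 = 127.3349 → 127 s (3 s.f., last digit at the 10^0 place).
Sum: 8076.0809 s; keep the coarser place, 10^1.
Result: 8.08 × 10^3 s.

8.08 × 10^3 s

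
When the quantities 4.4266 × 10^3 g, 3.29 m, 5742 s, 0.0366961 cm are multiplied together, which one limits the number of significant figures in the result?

4.4266 × 10^3 g → 5 s.f.; 3.29 m → 3 s.f.; 5742 s → 4 s.f.; 0.0366961 cm → 6 s.f.
The fewest is 3 significant figures, from 3.29 m.

3.29 m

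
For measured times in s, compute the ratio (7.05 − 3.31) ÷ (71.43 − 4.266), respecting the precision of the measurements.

7.05 − 3.31 = 3.74, limited to 2 d.p. → 3 s.f.; 71.43 − 4.266 = 67.164, limited to 2 d.p. → 4 s.f.
Carrying full precision, 3.74 ÷ 67.164 = 0.0556845929367…; keep min(3, 4) = 3 s.f.
Rounded to 3 significant figures: 0.0557.

0.0557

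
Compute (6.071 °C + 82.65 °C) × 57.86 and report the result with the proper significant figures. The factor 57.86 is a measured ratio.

6.071 °C + 82.65 °C = 88.721 °C; the sum is limited to 2 decimal places (4 s.f.).
Carrying full precision, 88.721 × 57.86 = 5133.39706 °C; 57.86 has 4 s.f., so the result keeps min(4, 4) = 4 s.f.
Rounded to 4 significant figures: 5133 °C.

5133 °C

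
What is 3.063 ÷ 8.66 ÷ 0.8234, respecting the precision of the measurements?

0.430

3.063 ÷ 8.66 ÷ 0.8234 = 0.429554469414…
Multiplication/division keeps the fewest significant figures: 3.063 → 4 s.f., 8.66 → 3 s.f., 0.8234 → 4 s.f.; limit is 3.
Rounded to 3 significant figures: 0.430.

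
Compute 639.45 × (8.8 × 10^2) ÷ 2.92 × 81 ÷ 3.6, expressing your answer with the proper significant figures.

639.45 × (8.8 × 10^2) ÷ 2.92 × 81 ÷ 3.6 = 4335996.57534…
Multiplication/division keeps the fewest significant figures: 639.45 → 5 s.f., 8.8 × 10^2 → 2 s.f., 2.92 → 3 s.f., 81 → 2 s.f., 3.6 → 2 s.f.; limit is 2.
Rounded to 2 significant figures: 4.3 × 10^6.

4.3 × 10^6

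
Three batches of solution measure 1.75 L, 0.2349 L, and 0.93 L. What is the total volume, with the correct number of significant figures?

1.75 L + 0.2349 L + 0.93 L = 2.9149 L.
Addition/subtraction keeps the fewest decimal places: 1.75 → 2 decimal places, 0.2349 → 4 decimal places, 0.93 → 2 decimal places; limit is 2.
Rounded to 2 decimal places: 2.91 L.

2.91 L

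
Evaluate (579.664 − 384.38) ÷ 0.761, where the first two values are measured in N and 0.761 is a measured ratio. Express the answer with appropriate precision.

579.664 N − 384.38 N = 195.284 N; the difference is limited to 2 decimal places (5 s.f.).
Carrying full precision, 195.284 ÷ 0.761 = 256.614980289… N; 0.761 has 3 s.f., so the result keeps min(5, 3) = 3 s.f.
Rounded to 3 significant figures: 257 N.

257 N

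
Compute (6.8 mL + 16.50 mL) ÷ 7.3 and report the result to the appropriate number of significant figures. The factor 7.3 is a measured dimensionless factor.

3.2 mL

6.8 mL + 16.50 mL = 23.30 mL; the sum is limited to 1 decimal place (3 s.f.).
Carrying full precision, 23.30 ÷ 7.3 = 3.19178082192… mL; 7.3 has 2 s.f., so the result keeps min(3, 2) = 2 s.f.
Rounded to 2 significant figures: 3.2 mL.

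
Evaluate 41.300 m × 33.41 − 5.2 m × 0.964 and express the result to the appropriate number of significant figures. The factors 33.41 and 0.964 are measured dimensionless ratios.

41.300 × 33.41 = 1379.833 → 1.380 × 10³ m (4 s.f., last digit at the 10^0 place).
5.2 × 0.964 = 5.0128 → 5.0 m (2 s.f., last digit at the 10^-1 place).
Difference: 1374.8202 m; keep the coarser place, 10^0.
Result: 1375 m.

1375 m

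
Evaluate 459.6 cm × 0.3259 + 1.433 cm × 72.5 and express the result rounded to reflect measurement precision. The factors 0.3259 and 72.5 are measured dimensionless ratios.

459.6 × 0.3259 = 149.78364 → 149.8 cm (4 s.f., last digit at the 10^-1 place).
1.433 × 72.5 = 103.8925 → 104 cm (3 s.f., last digit at the 10^0 place).
Sum: 253.67614 cm; keep the coarser place, 10^0.
Result: 254 cm.

254 cm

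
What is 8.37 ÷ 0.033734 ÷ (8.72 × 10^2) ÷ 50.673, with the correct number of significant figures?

0.00562

8.37 ÷ 0.033734 ÷ (8.72 × 10^2) ÷ 50.673 = 0.00561519077379…
Multiplication/division keeps the fewest significant figures: 8.37 → 3 s.f., 0.033734 → 5 s.f., 8.72 × 10^2 → 3 s.f., 50.673 → 5 s.f.; limit is 3.
Rounded to 3 significant figures: 0.00562.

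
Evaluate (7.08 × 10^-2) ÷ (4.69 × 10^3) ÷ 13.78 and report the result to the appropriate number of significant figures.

(7.08 × 10^-2) ÷ (4.69 × 10^3) ÷ 13.78 = 0.00000109549701214…
Multiplication/division keeps the fewest significant figures: 7.08 × 10^-2 → 3 s.f., 4.69 × 10^3 → 3 s.f., 13.78 → 4 s.f.; limit is 3.
Rounded to 3 significant figures: 1.10 × 10^-6.

1.10 × 10^-6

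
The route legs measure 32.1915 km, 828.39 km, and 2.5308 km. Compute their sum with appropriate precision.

32.1915 km + 828.39 km + 2.5308 km = 863.1123 km.
Addition/subtraction keeps the fewest decimal places: 32.1915 → 4 decimal places, 828.39 → 2 decimal places, 2.5308 → 4 decimal places; limit is 2.
Rounded to 2 decimal places: 863.11 km.

863.11 km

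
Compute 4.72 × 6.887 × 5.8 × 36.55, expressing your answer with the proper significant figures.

4.72 × 6.887 × 5.8 × 36.55 = 6891.0826136
Multiplication/division keeps the fewest significant figures: 4.72 → 3 s.f., 6.887 → 4 s.f., 5.8 → 2 s.f., 36.55 → 4 s.f.; limit is 2.
Rounded to 2 significant figures: 6.9 × 10^3.

6.9 × 10^3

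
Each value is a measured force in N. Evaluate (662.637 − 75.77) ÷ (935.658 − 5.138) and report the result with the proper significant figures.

0.63069

662.637 − 75.77 = 586.867, limited to 2 d.p. → 5 s.f.; 935.658 − 5.138 = 930.520, limited to 3 d.p. → 6 s.f.
Carrying full precision, 586.867 ÷ 930.520 = 0.630687142673…; keep min(5, 6) = 5 s.f.
Rounded to 5 significant figures: 0.63069.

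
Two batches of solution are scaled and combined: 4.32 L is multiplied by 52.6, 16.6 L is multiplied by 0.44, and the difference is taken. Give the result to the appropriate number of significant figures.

220. L

4.32 × 52.6 = 227.232 → 227 L (3 s.f., last digit at the 10^0 place).
16.6 × 0.44 = 7.304 → 7.3 L (2 s.f., last digit at the 10^-1 place).
Difference: 219.928 L; keep the coarser place, 10^0.
Result: 220. L.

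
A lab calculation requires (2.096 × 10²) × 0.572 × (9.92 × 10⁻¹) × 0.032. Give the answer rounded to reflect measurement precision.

(2.096 × 10²) × 0.572 × (9.92 × 10⁻¹) × 0.032 = 3.8058262528
Multiplication/division keeps the fewest significant figures: 2.096 × 10² → 4 s.f., 0.572 → 3 s.f., 9.92 × 10⁻¹ → 3 s.f., 0.032 → 2 s.f.; limit is 2.
Rounded to 2 significant figures: 3.8.

3.8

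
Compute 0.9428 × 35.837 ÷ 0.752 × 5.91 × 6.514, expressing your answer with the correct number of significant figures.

0.9428 × 35.837 ÷ 0.752 × 5.91 × 6.514 = 1729.69135598…
Multiplication/division keeps the fewest significant figures: 0.9428 → 4 s.f., 35.837 → 5 s.f., 0.752 → 3 s.f., 5.91 → 3 s.f., 6.514 → 4 s.f.; limit is 3.
Rounded to 3 significant figures: 1.73 × 10^3.

1.73 × 10^3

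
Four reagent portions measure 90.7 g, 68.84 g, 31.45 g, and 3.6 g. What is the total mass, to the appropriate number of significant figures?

194.6 g

90.7 g + 68.84 g + 31.45 g + 3.6 g = 194.59 g.
Addition/subtraction keeps the fewest decimal places: 90.7 → 1 decimal place, 68.84 → 2 decimal places, 31.45 → 2 decimal places, 3.6 → 1 decimal place; limit is 1.
Rounded to 1 decimal place: 194.6 g.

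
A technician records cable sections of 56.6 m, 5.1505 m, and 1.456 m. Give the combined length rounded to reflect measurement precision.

56.6 m + 5.1505 m + 1.456 m = 63.2065 m.
Addition/subtraction keeps the fewest decimal places: 56.6 → 1 decimal place, 5.1505 → 4 decimal places, 1.456 → 3 decimal places; limit is 1.
Rounded to 1 decimal place: 63.2 m.

63.2 m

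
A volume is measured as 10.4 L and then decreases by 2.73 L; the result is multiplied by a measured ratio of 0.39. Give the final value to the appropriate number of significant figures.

3.0 L

10.4 L − 2.73 L = 7.67 L; the difference is limited to 1 decimal place (2 s.f.).
Carrying full precision, 7.67 × 0.39 = 2.9913 L; 0.39 has 2 s.f., so the result keeps min(2, 2) = 2 s.f.
Rounded to 2 significant figures: 3.0 L.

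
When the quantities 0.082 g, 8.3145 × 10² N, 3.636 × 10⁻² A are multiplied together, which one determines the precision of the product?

0.082 g

0.082 g → 2 s.f.; 8.3145 × 10² N → 5 s.f.; 3.636 × 10⁻² A → 4 s.f.
The fewest is 2 significant figures, from 0.082 g.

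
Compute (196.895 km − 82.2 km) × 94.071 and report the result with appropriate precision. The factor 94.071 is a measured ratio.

196.895 km − 82.2 km = 114.695 km; the difference is limited to 1 decimal place (4 s.f.).
Carrying full precision, 114.695 × 94.071 = 10789.473345 km; 94.071 has 5 s.f., so the result keeps min(4, 5) = 4 s.f.
Rounded to 4 significant figures: 1.079 × 10^4 km.

1.079 × 10^4 km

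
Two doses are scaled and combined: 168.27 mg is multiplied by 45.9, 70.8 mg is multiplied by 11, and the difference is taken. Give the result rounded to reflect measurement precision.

6.94 × 10³ mg

168.27 × 45.9 = 7723.593 → 7.72 × 10³ mg (3 s.f., last digit at the 10^1 place).
70.8 × 11 = 778.8 → 7.8 × 10² mg (2 s.f., last digit at the 10^1 place).
Difference: 6944.793 mg; keep the coarser place, 10^1.
Result: 6.94 × 10³ mg.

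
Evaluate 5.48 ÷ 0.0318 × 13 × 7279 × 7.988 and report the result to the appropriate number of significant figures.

1.3 × 10^8

5.48 ÷ 0.0318 × 13 × 7279 × 7.988 = 130258648.065…
Multiplication/division keeps the fewest significant figures: 5.48 → 3 s.f., 0.0318 → 3 s.f., 13 → 2 s.f., 7279 → 4 s.f., 7.988 → 4 s.f.; limit is 2.
Rounded to 2 significant figures: 1.3 × 10^8.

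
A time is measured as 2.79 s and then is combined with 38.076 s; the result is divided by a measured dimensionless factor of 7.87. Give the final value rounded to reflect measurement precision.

5.19 s

2.79 s + 38.076 s = 40.866 s; the sum is limited to 2 decimal places (4 s.f.).
Carrying full precision, 40.866 ÷ 7.87 = 5.19263024142… s; 7.87 has 3 s.f., so the result keeps min(4, 3) = 3 s.f.
Rounded to 3 significant figures: 5.19 s.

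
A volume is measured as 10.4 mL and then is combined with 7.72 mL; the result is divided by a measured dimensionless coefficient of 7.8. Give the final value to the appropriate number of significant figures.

2.3 mL

10.4 mL + 7.72 mL = 18.12 mL; the sum is limited to 1 decimal place (3 s.f.).
Carrying full precision, 18.12 ÷ 7.8 = 2.32307692308… mL; 7.8 has 2 s.f., so the result keeps min(3, 2) = 2 s.f.
Rounded to 2 significant figures: 2.3 mL.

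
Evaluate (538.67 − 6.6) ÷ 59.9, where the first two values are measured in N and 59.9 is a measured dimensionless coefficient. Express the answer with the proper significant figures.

538.67 N − 6.6 N = 532.07 N; the difference is limited to 1 decimal place (4 s.f.).
Carrying full precision, 532.07 ÷ 59.9 = 8.88263772955… N; 59.9 has 3 s.f., so the result keeps min(4, 3) = 3 s.f.
Rounded to 3 significant figures: 8.88 N.

8.88 N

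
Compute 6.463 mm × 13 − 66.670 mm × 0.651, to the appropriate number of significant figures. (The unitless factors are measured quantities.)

6.463 × 13 = 84.019 → 84 mm (2 s.f., last digit at the 10^0 place).
66.670 × 0.651 = 43.40217 → 43.4 mm (3 s.f., last digit at the 10^-1 place).
Difference: 40.61683 mm; keep the coarser place, 10^0.
Result: 41 mm.

41 mm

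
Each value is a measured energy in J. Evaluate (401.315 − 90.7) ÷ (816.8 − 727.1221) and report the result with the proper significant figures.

401.315 − 90.7 = 310.615, limited to 1 d.p. → 4 s.f.; 816.8 − 727.1221 = 89.6779, limited to 1 d.p. → 3 s.f.
Carrying full precision, 310.615 ÷ 89.6779 = 3.46367388175…; keep min(4, 3) = 3 s.f.
Rounded to 3 significant figures: 3.46.

3.46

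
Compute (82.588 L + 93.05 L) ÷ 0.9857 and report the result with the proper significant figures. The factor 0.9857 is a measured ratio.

178.2 L

82.588 L + 93.05 L = 175.638 L; the sum is limited to 2 decimal places (5 s.f.).
Carrying full precision, 175.638 ÷ 0.9857 = 178.186060668… L; 0.9857 has 4 s.f., so the result keeps min(5, 4) = 4 s.f.
Rounded to 4 significant figures: 178.2 L.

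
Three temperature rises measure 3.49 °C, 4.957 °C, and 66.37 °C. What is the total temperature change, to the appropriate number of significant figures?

3.49 °C + 4.957 °C + 66.37 °C = 74.817 °C.
Addition/subtraction keeps the fewest decimal places: 3.49 → 2 decimal places, 4.957 → 3 decimal places, 66.37 → 2 decimal places; limit is 2.
Rounded to 2 decimal places: 74.82 °C.

74.82 °C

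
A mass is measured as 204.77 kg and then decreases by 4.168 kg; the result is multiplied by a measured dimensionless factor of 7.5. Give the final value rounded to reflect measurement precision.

204.77 kg − 4.168 kg = 200.602 kg; the difference is limited to 2 decimal places (5 s.f.).
Carrying full precision, 200.602 × 7.5 = 1504.515 kg; 7.5 has 2 s.f., so the result keeps min(5, 2) = 2 s.f.
Rounded to 2 significant figures: 1.5 × 10^3 kg.

1.5 × 10^3 kg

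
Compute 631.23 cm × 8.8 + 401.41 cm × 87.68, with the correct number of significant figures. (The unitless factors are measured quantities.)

4.08 × 10⁴ cm

631.23 × 8.8 = 5554.824 → 5.6 × 10³ cm (2 s.f., last digit at the 10^2 place).
401.41 × 87.68 = 35195.6288 → 3.520 × 10⁴ cm (4 s.f., last digit at the 10^1 place).
Sum: 40750.4528 cm; keep the coarser place, 10^2.
Result: 4.08 × 10⁴ cm.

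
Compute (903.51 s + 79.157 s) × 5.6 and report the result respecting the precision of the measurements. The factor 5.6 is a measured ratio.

5.5 × 10^3 s

903.51 s + 79.157 s = 982.667 s; the sum is limited to 2 decimal places (5 s.f.).
Carrying full precision, 982.667 × 5.6 = 5502.9352 s; 5.6 has 2 s.f., so the result keeps min(5, 2) = 2 s.f.
Rounded to 2 significant figures: 5.5 × 10^3 s.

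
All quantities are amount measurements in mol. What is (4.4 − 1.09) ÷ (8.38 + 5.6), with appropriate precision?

4.4 − 1.09 = 3.31, limited to 1 d.p. → 2 s.f.; 8.38 + 5.6 = 13.98, limited to 1 d.p. → 3 s.f.
Carrying full precision, 3.31 ÷ 13.98 = 0.236766809728…; keep min(2, 3) = 2 s.f.
Rounded to 2 significant figures: 2.4 × 10⁻¹.

2.4 × 10⁻¹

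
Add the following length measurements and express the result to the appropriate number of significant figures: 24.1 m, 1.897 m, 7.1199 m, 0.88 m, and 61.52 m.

95.5 m

24.1 m + 1.897 m + 7.1199 m + 0.88 m + 61.52 m = 95.5169 m.
Addition/subtraction keeps the fewest decimal places: 24.1 → 1 decimal place, 1.897 → 3 decimal places, 7.1199 → 4 decimal places, 0.88 → 2 decimal places, 61.52 → 2 decimal places; limit is 1.
Rounded to 1 decimal place: 95.5 m.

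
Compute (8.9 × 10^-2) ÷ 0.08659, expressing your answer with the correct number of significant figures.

1.0

(8.9 × 10^-2) ÷ 0.08659 = 1.0278323132…
Multiplication/division keeps the fewest significant figures: 8.9 × 10^-2 → 2 s.f., 0.08659 → 4 s.f.; limit is 2.
Rounded to 2 significant figures: 1.0.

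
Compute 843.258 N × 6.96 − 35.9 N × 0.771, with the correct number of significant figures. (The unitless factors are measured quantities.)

5.84 × 10^3 N

843.258 × 6.96 = 5869.07568 → 5.87 × 10^3 N (3 s.f., last digit at the 10^1 place).
35.9 × 0.771 = 27.6789 → 27.7 N (3 s.f., last digit at the 10^-1 place).
Difference: 5841.39678 N; keep the coarser place, 10^1.
Result: 5.84 × 10^3 N.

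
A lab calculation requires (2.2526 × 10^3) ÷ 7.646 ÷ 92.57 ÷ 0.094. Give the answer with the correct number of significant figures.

34

(2.2526 × 10^3) ÷ 7.646 ÷ 92.57 ÷ 0.094 = 33.8572490974…
Multiplication/division keeps the fewest significant figures: 2.2526 × 10^3 → 5 s.f., 7.646 → 4 s.f., 92.57 → 4 s.f., 0.094 → 2 s.f.; limit is 2.
Rounded to 2 significant figures: 34.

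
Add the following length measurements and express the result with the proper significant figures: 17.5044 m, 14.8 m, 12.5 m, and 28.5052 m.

17.5044 m + 14.8 m + 12.5 m + 28.5052 m = 73.3096 m.
Addition/subtraction keeps the fewest decimal places: 17.5044 → 4 decimal places, 14.8 → 1 decimal place, 12.5 → 1 decimal place, 28.5052 → 4 decimal places; limit is 1.
Rounded to 1 decimal place: 73.3 m.

73.3 m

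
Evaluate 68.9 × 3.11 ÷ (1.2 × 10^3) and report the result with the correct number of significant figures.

68.9 × 3.11 ÷ (1.2 × 10^3) = 0.178565833333…
Multiplication/division keeps the fewest significant figures: 68.9 → 3 s.f., 3.11 → 3 s.f., 1.2 × 10^3 → 2 s.f.; limit is 2.
Rounded to 2 significant figures: 0.18.

0.18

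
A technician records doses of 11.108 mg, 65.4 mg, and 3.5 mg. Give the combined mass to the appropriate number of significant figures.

80.0 mg

11.108 mg + 65.4 mg + 3.5 mg = 80.008 mg.
Addition/subtraction keeps the fewest decimal places: 11.108 → 3 decimal places, 65.4 → 1 decimal place, 3.5 → 1 decimal place; limit is 1.
Rounded to 1 decimal place: 80.0 mg.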